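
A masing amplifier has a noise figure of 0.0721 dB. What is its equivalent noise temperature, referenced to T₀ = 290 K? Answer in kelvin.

4.85 K

F = 10^(0.0721/10) = 1.01674
T_e = (F − 1)·T₀ = (1.01674 − 1) × 290 = 4.85 K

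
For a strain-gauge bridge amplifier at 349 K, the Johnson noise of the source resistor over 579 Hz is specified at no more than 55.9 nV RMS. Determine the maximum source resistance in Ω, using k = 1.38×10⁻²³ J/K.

Johnson–Nyquist: V_n = √(4kTRB) ⇒ R = V_n² / (4kTB)
4kTB = 4 × 1.38×10⁻²³ × 349 × 5.79×10² = 1.12×10⁻¹⁷
R = (5.59×10⁻⁸)² / 1.12×10⁻¹⁷ = 2.80×10² Ω = 280 Ω

280 Ω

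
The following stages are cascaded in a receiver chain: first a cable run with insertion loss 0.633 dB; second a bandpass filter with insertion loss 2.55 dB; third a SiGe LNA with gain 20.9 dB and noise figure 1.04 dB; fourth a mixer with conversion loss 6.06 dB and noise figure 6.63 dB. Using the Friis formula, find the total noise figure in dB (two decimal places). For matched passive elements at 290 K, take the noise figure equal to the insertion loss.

4.32 dB

Convert to linear (a loss of L dB is a gain of −L dB): F_i = 10^(NF_i/10), G_i = 10^(G_i,dB/10)
  Stage 1: F_1 = 10^(0.633/10) = 1.157, G_1 = 10^(−0.633/10) = 0.8644
  Stage 2: F_2 = 10^(2.55/10) = 1.799, G_2 = 10^(−2.55/10) = 0.5559
  Stage 3: F_3 = 10^(1.04/10) = 1.271, G_3 = 10^(20.9/10) = 123.0
  Stage 4: F_4 = 10^(6.63/10) = 4.603, G_4 = 10^(−6.06/10) = 0.2477
Friis cascade:
  F = 1.157 + (1.799 − 1)/0.8644 + (1.271 − 1)/0.4805 + (4.603 − 1)/59.12 = 2.705
NF = 10 log₁₀(2.705) = 4.32 dB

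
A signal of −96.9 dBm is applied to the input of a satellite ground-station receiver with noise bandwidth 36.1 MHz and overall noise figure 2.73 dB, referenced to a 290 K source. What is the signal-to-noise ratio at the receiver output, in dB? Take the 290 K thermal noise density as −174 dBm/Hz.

−1.2 dB

Noise floor: N = −174 + 10 log₁₀(B) + NF
10 log₁₀(3.61×10⁷) = 75.58 dB
N = −174 + 75.58 + 2.73 = −95.69 dBm
SNR = P_sig − N = −96.9 − (−95.69) = −1.21 dB → −1.2 dB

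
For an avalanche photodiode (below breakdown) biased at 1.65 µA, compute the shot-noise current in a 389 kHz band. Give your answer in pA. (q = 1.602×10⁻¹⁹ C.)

I_n = √(2qI·B)
2qI·B = 2 × 1.602×10⁻¹⁹ × 1.65×10⁻⁶ × 3.89×10⁵ = 2.06×10⁻¹⁹ A²
I_n = √(2.06×10⁻¹⁹) = 4.53×10⁻¹⁰ A = 453 pA

453 pA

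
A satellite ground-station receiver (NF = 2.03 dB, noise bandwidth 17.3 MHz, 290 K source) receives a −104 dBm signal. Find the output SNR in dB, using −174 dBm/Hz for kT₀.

−4.4 dB

Noise floor: N = −174 + 10 log₁₀(B) + NF
10 log₁₀(1.73×10⁷) = 72.38 dB
N = −174 + 72.38 + 2.03 = −99.59 dBm
SNR = P_sig − N = −104 − (−99.59) = −4.41 dB → −4.4 dB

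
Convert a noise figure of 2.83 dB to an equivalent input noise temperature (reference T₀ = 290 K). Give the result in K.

266 K

F = 10^(2.83/10) = 1.91867
T_e = (F − 1)·T₀ = (1.91867 − 1) × 290 = 266 K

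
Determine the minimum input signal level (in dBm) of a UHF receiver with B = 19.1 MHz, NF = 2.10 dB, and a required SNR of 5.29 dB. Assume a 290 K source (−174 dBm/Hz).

−93.8 dBm

Sensitivity = −174 + 10 log₁₀(B) + NF + SNR_min
= −174 + 72.81 + 2.10 + 5.29
= −93.80 dBm → −93.8 dBm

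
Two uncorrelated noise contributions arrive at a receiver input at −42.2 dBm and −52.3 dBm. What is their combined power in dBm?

−41.8 dBm

Convert to linear, add, convert back:
P₁ = 6.03×10⁻⁸ W, P₂ = 5.89×10⁻⁹ W
P_tot = 6.61×10⁻⁸ W → 10 log₁₀(P_tot / 10⁻³) = −41.8 dBm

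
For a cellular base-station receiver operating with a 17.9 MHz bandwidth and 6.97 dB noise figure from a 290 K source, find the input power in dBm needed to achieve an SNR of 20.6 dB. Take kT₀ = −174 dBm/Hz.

Sensitivity = −174 + 10 log₁₀(B) + NF + SNR_min
= −174 + 72.53 + 6.97 + 20.6
= −73.90 dBm → −73.9 dBm

−73.9 dBm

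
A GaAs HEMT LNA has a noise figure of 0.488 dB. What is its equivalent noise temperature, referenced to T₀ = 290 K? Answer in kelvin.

34.5 K

F = 10^(0.488/10) = 1.11892
T_e = (F − 1)·T₀ = (1.11892 − 1) × 290 = 34.5 K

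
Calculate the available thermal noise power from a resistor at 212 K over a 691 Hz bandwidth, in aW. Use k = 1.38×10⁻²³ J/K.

2.02 aW

P_n = kTB = 1.38×10⁻²³ × 212 × 6.91×10² = 2.02×10⁻¹⁸ W = 2.02 aW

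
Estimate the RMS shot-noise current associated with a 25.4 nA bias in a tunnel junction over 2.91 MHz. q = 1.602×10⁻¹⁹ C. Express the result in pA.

I_n = √(2qI·B)
2qI·B = 2 × 1.602×10⁻¹⁹ × 2.54×10⁻⁸ × 2.91×10⁶ = 2.37×10⁻²⁰ A²
I_n = √(2.37×10⁻²⁰) = 1.54×10⁻¹⁰ A = 154 pA

154 pA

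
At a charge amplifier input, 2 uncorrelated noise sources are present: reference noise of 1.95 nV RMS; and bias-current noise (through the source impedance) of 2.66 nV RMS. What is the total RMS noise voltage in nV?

Uncorrelated sources add in power (mean-square): V_tot = √(ΣV_i²)
V_tot = √[(1.95×10⁻⁹)² + (2.66×10⁻⁹)²] = 3.30×10⁻⁹ V = 3.30 nV

3.30 nV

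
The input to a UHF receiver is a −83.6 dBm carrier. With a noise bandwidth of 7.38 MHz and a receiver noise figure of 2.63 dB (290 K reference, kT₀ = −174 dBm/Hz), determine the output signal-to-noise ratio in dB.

Noise floor: N = −174 + 10 log₁₀(B) + NF
10 log₁₀(7.38×10⁶) = 68.68 dB
N = −174 + 68.68 + 2.63 = −102.69 dBm
SNR = P_sig − N = −83.6 − (−102.69) = 19.09 dB → 19.1 dB

19.1 dB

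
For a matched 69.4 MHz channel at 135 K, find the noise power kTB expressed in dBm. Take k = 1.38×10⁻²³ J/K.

P_n = kTB = 1.38×10⁻²³ × 135 × 6.94×10⁷ = 1.29×10⁻¹³ W
In dBm: 10 log₁₀(1.29×10⁻¹³ / 10⁻³) = −98.9 dBm

−98.9 dBm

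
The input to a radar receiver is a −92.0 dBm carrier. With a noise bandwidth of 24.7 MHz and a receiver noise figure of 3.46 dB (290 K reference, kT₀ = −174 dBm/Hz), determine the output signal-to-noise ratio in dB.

4.6 dB

Noise floor: N = −174 + 10 log₁₀(B) + NF
10 log₁₀(2.47×10⁷) = 73.93 dB
N = −174 + 73.93 + 3.46 = −96.61 dBm
SNR = P_sig − N = −92.0 − (−96.61) = 4.61 dB → 4.6 dB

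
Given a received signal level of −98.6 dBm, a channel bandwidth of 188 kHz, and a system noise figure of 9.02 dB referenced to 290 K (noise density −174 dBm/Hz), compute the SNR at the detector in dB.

13.6 dB

Noise floor: N = −174 + 10 log₁₀(B) + NF
10 log₁₀(1.88×10⁵) = 52.74 dB
N = −174 + 52.74 + 9.02 = −112.24 dBm
SNR = P_sig − N = −98.6 − (−112.24) = 13.64 dB → 13.6 dB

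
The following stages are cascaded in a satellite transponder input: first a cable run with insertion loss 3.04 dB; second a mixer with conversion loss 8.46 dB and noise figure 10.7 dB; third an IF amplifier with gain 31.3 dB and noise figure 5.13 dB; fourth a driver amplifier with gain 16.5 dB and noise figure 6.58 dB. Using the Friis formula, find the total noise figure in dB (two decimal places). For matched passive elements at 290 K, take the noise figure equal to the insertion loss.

17.45 dB

Convert to linear (a loss of L dB is a gain of −L dB): F_i = 10^(NF_i/10), G_i = 10^(G_i,dB/10)
  Stage 1: F_1 = 10^(3.04/10) = 2.014, G_1 = 10^(−3.04/10) = 0.4966
  Stage 2: F_2 = 10^(10.7/10) = 11.75, G_2 = 10^(−8.46/10) = 0.1426
  Stage 3: F_3 = 10^(5.13/10) = 3.258, G_3 = 10^(31.3/10) = 1349
  Stage 4: F_4 = 10^(6.58/10) = 4.550, G_4 = 10^(16.5/10) = 44.67
Friis cascade:
  F = 2.014 + (11.75 − 1)/0.4966 + (3.258 − 1)/0.07079 + (4.550 − 1)/95.50 = 55.60
NF = 10 log₁₀(55.60) = 17.45 dB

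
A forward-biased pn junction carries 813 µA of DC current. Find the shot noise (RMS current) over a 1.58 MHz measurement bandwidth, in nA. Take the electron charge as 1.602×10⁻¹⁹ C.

I_n = √(2qI·B)
2qI·B = 2 × 1.602×10⁻¹⁹ × 8.13×10⁻⁴ × 1.58×10⁶ = 4.12×10⁻¹⁶ A²
I_n = √(4.12×10⁻¹⁶) = 2.03×10⁻⁸ A = 20.3 nA

20.3 nA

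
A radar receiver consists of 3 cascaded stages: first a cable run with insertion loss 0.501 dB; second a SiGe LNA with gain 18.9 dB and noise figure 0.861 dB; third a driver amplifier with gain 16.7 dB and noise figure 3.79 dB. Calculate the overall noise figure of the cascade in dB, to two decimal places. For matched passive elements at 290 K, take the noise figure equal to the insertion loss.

1.43 dB

Convert to linear (a loss of L dB is a gain of −L dB): F_i = 10^(NF_i/10), G_i = 10^(G_i,dB/10)
  Stage 1: F_1 = 10^(0.501/10) = 1.122, G_1 = 10^(−0.501/10) = 0.8910
  Stage 2: F_2 = 10^(0.861/10) = 1.219, G_2 = 10^(18.9/10) = 77.62
  Stage 3: F_3 = 10^(3.79/10) = 2.393, G_3 = 10^(16.7/10) = 46.77
Friis cascade:
  F = 1.122 + (1.219 − 1)/0.8910 + (2.393 − 1)/69.17 = 1.389
NF = 10 log₁₀(1.389) = 1.43 dB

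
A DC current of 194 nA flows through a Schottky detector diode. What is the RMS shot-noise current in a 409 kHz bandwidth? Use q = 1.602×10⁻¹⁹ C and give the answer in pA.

I_n = √(2qI·B)
2qI·B = 2 × 1.602×10⁻¹⁹ × 1.94×10⁻⁷ × 4.09×10⁵ = 2.54×10⁻²⁰ A²
I_n = √(2.54×10⁻²⁰) = 1.59×10⁻¹⁰ A = 159 pA

159 pA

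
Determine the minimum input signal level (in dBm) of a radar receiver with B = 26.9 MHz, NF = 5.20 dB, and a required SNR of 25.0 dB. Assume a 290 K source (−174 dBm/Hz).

Sensitivity = −174 + 10 log₁₀(B) + NF + SNR_min
= −174 + 74.3 + 5.20 + 25.0
= −69.50 dBm → −69.5 dBm

−69.5 dBm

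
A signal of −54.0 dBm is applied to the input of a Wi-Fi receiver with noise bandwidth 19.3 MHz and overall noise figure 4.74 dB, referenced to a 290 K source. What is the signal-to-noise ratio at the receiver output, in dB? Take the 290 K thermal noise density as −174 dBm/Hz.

Noise floor: N = −174 + 10 log₁₀(B) + NF
10 log₁₀(1.93×10⁷) = 72.86 dB
N = −174 + 72.86 + 4.74 = −96.40 dBm
SNR = P_sig − N = −54.0 − (−96.40) = 42.40 dB → 42.4 dB

42.4 dB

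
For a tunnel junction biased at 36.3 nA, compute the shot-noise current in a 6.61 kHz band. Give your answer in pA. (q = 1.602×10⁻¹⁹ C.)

8.77 pA

I_n = √(2qI·B)
2qI·B = 2 × 1.602×10⁻¹⁹ × 3.63×10⁻⁸ × 6.61×10³ = 7.69×10⁻²³ A²
I_n = √(7.69×10⁻²³) = 8.77×10⁻¹² A = 8.77 pA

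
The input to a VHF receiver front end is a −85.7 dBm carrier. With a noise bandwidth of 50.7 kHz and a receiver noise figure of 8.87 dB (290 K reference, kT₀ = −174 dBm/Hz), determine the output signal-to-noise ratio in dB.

32.4 dB

Noise floor: N = −174 + 10 log₁₀(B) + NF
10 log₁₀(5.07×10⁴) = 47.05 dB
N = −174 + 47.05 + 8.87 = −118.08 dBm
SNR = P_sig − N = −85.7 − (−118.08) = 32.38 dB → 32.4 dB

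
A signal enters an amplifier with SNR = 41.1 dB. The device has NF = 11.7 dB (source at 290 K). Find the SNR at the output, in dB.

29.4 dB

By definition F = SNR_in/SNR_out, so in dB: SNR_out = SNR_in − NF
SNR_out = 41.1 − 11.7 = 29.4 dB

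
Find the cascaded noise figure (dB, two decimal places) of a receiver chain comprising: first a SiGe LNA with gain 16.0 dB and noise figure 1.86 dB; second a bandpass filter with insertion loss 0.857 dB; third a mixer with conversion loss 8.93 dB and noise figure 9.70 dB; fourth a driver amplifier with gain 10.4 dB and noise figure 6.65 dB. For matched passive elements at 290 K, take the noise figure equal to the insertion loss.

Convert to linear (a loss of L dB is a gain of −L dB): F_i = 10^(NF_i/10), G_i = 10^(G_i,dB/10)
  Stage 1: F_1 = 10^(1.86/10) = 1.535, G_1 = 10^(16.0/10) = 39.81
  Stage 2: F_2 = 10^(0.857/10) = 1.218, G_2 = 10^(−0.857/10) = 0.8209
  Stage 3: F_3 = 10^(9.70/10) = 9.333, G_3 = 10^(−8.93/10) = 0.1279
  Stage 4: F_4 = 10^(6.65/10) = 4.624, G_4 = 10^(10.4/10) = 10.96
Friis cascade:
  F = 1.535 + (1.218 − 1)/39.81 + (9.333 − 1)/32.68 + (4.624 − 1)/4.181 = 2.662
NF = 10 log₁₀(2.662) = 4.25 dB

4.25 dB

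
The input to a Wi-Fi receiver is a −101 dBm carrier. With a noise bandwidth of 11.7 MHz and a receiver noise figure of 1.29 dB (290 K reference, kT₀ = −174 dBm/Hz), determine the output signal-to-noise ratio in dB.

1.0 dB

Noise floor: N = −174 + 10 log₁₀(B) + NF
10 log₁₀(1.17×10⁷) = 70.68 dB
N = −174 + 70.68 + 1.29 = −102.03 dBm
SNR = P_sig − N = −101 − (−102.03) = 1.03 dB → 1.0 dB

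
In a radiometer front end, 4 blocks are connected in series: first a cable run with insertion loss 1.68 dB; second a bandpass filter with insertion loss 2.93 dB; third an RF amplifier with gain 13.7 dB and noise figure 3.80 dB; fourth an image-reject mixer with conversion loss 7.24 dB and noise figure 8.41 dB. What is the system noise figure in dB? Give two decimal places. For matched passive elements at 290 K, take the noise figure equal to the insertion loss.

8.85 dB

Convert to linear (a loss of L dB is a gain of −L dB): F_i = 10^(NF_i/10), G_i = 10^(G_i,dB/10)
  Stage 1: F_1 = 10^(1.68/10) = 1.472, G_1 = 10^(−1.68/10) = 0.6792
  Stage 2: F_2 = 10^(2.93/10) = 1.963, G_2 = 10^(−2.93/10) = 0.5093
  Stage 3: F_3 = 10^(3.80/10) = 2.399, G_3 = 10^(13.7/10) = 23.44
  Stage 4: F_4 = 10^(8.41/10) = 6.934, G_4 = 10^(−7.24/10) = 0.1888
Friis cascade:
  F = 1.472 + (1.963 − 1)/0.6792 + (2.399 − 1)/0.3459 + (6.934 − 1)/8.110 = 7.666
NF = 10 log₁₀(7.666) = 8.85 dB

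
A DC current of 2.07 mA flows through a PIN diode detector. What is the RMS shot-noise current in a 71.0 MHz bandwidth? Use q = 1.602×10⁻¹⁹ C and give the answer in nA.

I_n = √(2qI·B)
2qI·B = 2 × 1.602×10⁻¹⁹ × 2.07×10⁻³ × 7.10×10⁷ = 4.71×10⁻¹⁴ A²
I_n = √(4.71×10⁻¹⁴) = 2.17×10⁻⁷ A = 217 nA

217 nA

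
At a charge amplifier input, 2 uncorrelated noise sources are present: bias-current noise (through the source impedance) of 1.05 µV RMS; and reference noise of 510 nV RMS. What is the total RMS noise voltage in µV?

Uncorrelated sources add in power (mean-square): V_tot = √(ΣV_i²)
V_tot = √[(1.05×10⁻⁶)² + (5.10×10⁻⁷)²] = 1.17×10⁻⁶ V = 1.17 µV

1.17 µV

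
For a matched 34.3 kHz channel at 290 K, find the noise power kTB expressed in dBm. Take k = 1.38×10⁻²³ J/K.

P_n = kTB = 1.38×10⁻²³ × 290 × 3.43×10⁴ = 1.37×10⁻¹⁶ W
In dBm: 10 log₁₀(1.37×10⁻¹⁶ / 10⁻³) = −128.6 dBm

−128.6 dBm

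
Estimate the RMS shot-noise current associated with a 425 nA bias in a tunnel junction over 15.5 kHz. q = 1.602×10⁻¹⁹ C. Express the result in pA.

45.9 pA

I_n = √(2qI·B)
2qI·B = 2 × 1.602×10⁻¹⁹ × 4.25×10⁻⁷ × 1.55×10⁴ = 2.11×10⁻²¹ A²
I_n = √(2.11×10⁻²¹) = 4.59×10⁻¹¹ A = 45.9 pA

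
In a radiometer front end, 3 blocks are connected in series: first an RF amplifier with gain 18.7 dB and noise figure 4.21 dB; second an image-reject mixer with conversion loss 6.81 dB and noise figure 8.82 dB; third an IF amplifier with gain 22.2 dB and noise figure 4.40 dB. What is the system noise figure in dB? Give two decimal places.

Convert to linear (a loss of L dB is a gain of −L dB): F_i = 10^(NF_i/10), G_i = 10^(G_i,dB/10)
  Stage 1: F_1 = 10^(4.21/10) = 2.636, G_1 = 10^(18.7/10) = 74.13
  Stage 2: F_2 = 10^(8.82/10) = 7.621, G_2 = 10^(−6.81/10) = 0.2084
  Stage 3: F_3 = 10^(4.40/10) = 2.754, G_3 = 10^(22.2/10) = 166.0
Friis cascade:
  F = 2.636 + (7.621 − 1)/74.13 + (2.754 − 1)/15.45 = 2.839
NF = 10 log₁₀(2.839) = 4.53 dB

4.53 dB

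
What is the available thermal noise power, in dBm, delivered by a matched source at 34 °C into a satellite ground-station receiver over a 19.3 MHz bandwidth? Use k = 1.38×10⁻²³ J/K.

T = 34 °C + 273.15 = 307.15 K
P_n = kTB = 1.38×10⁻²³ × 307.15 × 1.93×10⁷ = 8.18×10⁻¹⁴ W
In dBm: 10 log₁₀(8.18×10⁻¹⁴ / 10⁻³) = −100.9 dBm

−100.9 dBm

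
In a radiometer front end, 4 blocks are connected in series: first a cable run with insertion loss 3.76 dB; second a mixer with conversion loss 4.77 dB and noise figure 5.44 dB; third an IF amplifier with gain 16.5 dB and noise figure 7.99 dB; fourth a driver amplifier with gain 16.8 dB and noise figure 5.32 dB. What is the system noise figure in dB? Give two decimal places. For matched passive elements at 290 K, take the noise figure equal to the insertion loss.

Convert to linear (a loss of L dB is a gain of −L dB): F_i = 10^(NF_i/10), G_i = 10^(G_i,dB/10)
  Stage 1: F_1 = 10^(3.76/10) = 2.377, G_1 = 10^(−3.76/10) = 0.4207
  Stage 2: F_2 = 10^(5.44/10) = 3.499, G_2 = 10^(−4.77/10) = 0.3334
  Stage 3: F_3 = 10^(7.99/10) = 6.295, G_3 = 10^(16.5/10) = 44.67
  Stage 4: F_4 = 10^(5.32/10) = 3.404, G_4 = 10^(16.8/10) = 47.86
Friis cascade:
  F = 2.377 + (3.499 − 1)/0.4207 + (6.295 − 1)/0.1403 + (3.404 − 1)/6.266 = 46.45
NF = 10 log₁₀(46.45) = 16.67 dB

16.67 dB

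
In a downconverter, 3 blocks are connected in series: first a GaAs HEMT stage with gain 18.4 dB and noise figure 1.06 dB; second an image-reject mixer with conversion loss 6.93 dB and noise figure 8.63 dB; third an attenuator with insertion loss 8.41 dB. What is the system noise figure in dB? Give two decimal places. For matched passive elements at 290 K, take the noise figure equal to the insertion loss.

Convert to linear (a loss of L dB is a gain of −L dB): F_i = 10^(NF_i/10), G_i = 10^(G_i,dB/10)
  Stage 1: F_1 = 10^(1.06/10) = 1.276, G_1 = 10^(18.4/10) = 69.18
  Stage 2: F_2 = 10^(8.63/10) = 7.295, G_2 = 10^(−6.93/10) = 0.2028
  Stage 3: F_3 = 10^(8.41/10) = 6.934, G_3 = 10^(−8.41/10) = 0.1442
Friis cascade:
  F = 1.276 + (7.295 − 1)/69.18 + (6.934 − 1)/14.03 = 1.790
NF = 10 log₁₀(1.790) = 2.53 dB

2.53 dB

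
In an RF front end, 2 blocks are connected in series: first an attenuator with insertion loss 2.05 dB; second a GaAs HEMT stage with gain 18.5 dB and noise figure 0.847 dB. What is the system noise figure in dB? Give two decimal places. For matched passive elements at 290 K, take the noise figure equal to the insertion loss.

Convert to linear (a loss of L dB is a gain of −L dB): F_i = 10^(NF_i/10), G_i = 10^(G_i,dB/10)
  Stage 1: F_1 = 10^(2.05/10) = 1.603, G_1 = 10^(−2.05/10) = 0.6237
  Stage 2: F_2 = 10^(0.847/10) = 1.215, G_2 = 10^(18.5/10) = 70.79
Friis cascade:
  F = 1.603 + (1.215 − 1)/0.6237 = 1.948
NF = 10 log₁₀(1.948) = 2.90 dB

2.90 dB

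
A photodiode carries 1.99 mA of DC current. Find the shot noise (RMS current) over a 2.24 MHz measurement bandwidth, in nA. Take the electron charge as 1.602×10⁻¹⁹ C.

37.8 nA

I_n = √(2qI·B)
2qI·B = 2 × 1.602×10⁻¹⁹ × 1.99×10⁻³ × 2.24×10⁶ = 1.43×10⁻¹⁵ A²
I_n = √(1.43×10⁻¹⁵) = 3.78×10⁻⁸ A = 37.8 nA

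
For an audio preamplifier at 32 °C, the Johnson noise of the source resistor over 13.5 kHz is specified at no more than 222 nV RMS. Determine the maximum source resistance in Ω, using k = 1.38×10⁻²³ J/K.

T = 32 °C + 273.15 = 305.15 K
Johnson–Nyquist: V_n = √(4kTRB) ⇒ R = V_n² / (4kTB)
4kTB = 4 × 1.38×10⁻²³ × 305.15 × 1.35×10⁴ = 2.27×10⁻¹⁶
R = (2.22×10⁻⁷)² / 2.27×10⁻¹⁶ = 2.17×10² Ω = 217 Ω

217 Ω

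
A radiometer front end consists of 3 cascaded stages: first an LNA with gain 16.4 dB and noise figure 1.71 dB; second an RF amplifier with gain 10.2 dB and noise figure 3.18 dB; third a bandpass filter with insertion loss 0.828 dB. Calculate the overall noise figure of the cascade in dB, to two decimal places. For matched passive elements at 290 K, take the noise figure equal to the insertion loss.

Convert to linear (a loss of L dB is a gain of −L dB): F_i = 10^(NF_i/10), G_i = 10^(G_i,dB/10)
  Stage 1: F_1 = 10^(1.71/10) = 1.483, G_1 = 10^(16.4/10) = 43.65
  Stage 2: F_2 = 10^(3.18/10) = 2.080, G_2 = 10^(10.2/10) = 10.47
  Stage 3: F_3 = 10^(0.828/10) = 1.210, G_3 = 10^(−0.828/10) = 0.8264
Friis cascade:
  F = 1.483 + (2.080 − 1)/43.65 + (1.210 − 1)/457.1 = 1.508
NF = 10 log₁₀(1.508) = 1.78 dB

1.78 dB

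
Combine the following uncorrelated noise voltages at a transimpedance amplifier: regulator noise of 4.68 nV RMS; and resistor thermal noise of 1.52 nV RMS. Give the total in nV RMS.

Uncorrelated sources add in power (mean-square): V_tot = √(ΣV_i²)
V_tot = √[(4.68×10⁻⁹)² + (1.52×10⁻⁹)²] = 4.92×10⁻⁹ V = 4.92 nV

4.92 nV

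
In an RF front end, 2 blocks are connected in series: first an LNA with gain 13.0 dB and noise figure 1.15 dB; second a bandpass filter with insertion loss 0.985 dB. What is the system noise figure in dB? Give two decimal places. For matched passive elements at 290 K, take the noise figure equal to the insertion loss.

1.19 dB

Convert to linear (a loss of L dB is a gain of −L dB): F_i = 10^(NF_i/10), G_i = 10^(G_i,dB/10)
  Stage 1: F_1 = 10^(1.15/10) = 1.303, G_1 = 10^(13.0/10) = 19.95
  Stage 2: F_2 = 10^(0.985/10) = 1.255, G_2 = 10^(−0.985/10) = 0.7971
Friis cascade:
  F = 1.303 + (1.255 − 1)/19.95 = 1.316
NF = 10 log₁₀(1.316) = 1.19 dB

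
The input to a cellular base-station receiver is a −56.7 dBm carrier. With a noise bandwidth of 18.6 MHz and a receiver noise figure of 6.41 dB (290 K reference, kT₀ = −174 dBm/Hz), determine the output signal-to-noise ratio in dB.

38.2 dB

Noise floor: N = −174 + 10 log₁₀(B) + NF
10 log₁₀(1.86×10⁷) = 72.7 dB
N = −174 + 72.7 + 6.41 = −94.89 dBm
SNR = P_sig − N = −56.7 − (−94.89) = 38.19 dB → 38.2 dB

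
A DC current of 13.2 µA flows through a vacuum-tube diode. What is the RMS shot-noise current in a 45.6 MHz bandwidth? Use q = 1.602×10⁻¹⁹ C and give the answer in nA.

I_n = √(2qI·B)
2qI·B = 2 × 1.602×10⁻¹⁹ × 1.32×10⁻⁵ × 4.56×10⁷ = 1.93×10⁻¹⁶ A²
I_n = √(1.93×10⁻¹⁶) = 1.39×10⁻⁸ A = 13.9 nA

13.9 nA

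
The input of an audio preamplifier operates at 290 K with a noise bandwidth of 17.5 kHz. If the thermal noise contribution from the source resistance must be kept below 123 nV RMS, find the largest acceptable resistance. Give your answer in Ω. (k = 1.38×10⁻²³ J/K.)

Johnson–Nyquist: V_n = √(4kTRB) ⇒ R = V_n² / (4kTB)
4kTB = 4 × 1.38×10⁻²³ × 290 × 1.75×10⁴ = 2.80×10⁻¹⁶
R = (1.23×10⁻⁷)² / 2.80×10⁻¹⁶ = 5.40×10¹ Ω = 54.0 Ω

54.0 Ω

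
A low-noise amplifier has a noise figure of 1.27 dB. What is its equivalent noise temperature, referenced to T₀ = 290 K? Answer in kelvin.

F = 10^(1.27/10) = 1.33968
T_e = (F − 1)·T₀ = (1.33968 − 1) × 290 = 98.5 K

98.5 K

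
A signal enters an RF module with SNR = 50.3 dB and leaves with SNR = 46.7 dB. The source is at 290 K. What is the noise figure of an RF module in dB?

3.6 dB

NF (dB) = SNR_in(dB) − SNR_out(dB) when the source is at T₀
NF = 50.3 − 46.7 = 3.6 dB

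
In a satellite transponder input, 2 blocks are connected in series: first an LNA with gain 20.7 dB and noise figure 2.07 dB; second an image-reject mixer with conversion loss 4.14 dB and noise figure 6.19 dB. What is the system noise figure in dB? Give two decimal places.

Convert to linear (a loss of L dB is a gain of −L dB): F_i = 10^(NF_i/10), G_i = 10^(G_i,dB/10)
  Stage 1: F_1 = 10^(2.07/10) = 1.611, G_1 = 10^(20.7/10) = 117.5
  Stage 2: F_2 = 10^(6.19/10) = 4.159, G_2 = 10^(−4.14/10) = 0.3855
Friis cascade:
  F = 1.611 + (4.159 − 1)/117.5 = 1.638
NF = 10 log₁₀(1.638) = 2.14 dB

2.14 dB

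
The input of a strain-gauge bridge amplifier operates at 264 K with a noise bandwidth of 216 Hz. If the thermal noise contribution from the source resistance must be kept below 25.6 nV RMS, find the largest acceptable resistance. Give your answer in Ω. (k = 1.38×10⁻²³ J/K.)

208 Ω

Johnson–Nyquist: V_n = √(4kTRB) ⇒ R = V_n² / (4kTB)
4kTB = 4 × 1.38×10⁻²³ × 264 × 2.16×10² = 3.15×10⁻¹⁸
R = (2.56×10⁻⁸)² / 3.15×10⁻¹⁸ = 2.08×10² Ω = 208 Ω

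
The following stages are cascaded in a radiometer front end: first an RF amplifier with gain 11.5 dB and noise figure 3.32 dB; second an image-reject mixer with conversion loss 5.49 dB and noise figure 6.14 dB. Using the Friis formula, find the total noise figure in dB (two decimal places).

3.74 dB

Convert to linear (a loss of L dB is a gain of −L dB): F_i = 10^(NF_i/10), G_i = 10^(G_i,dB/10)
  Stage 1: F_1 = 10^(3.32/10) = 2.148, G_1 = 10^(11.5/10) = 14.13
  Stage 2: F_2 = 10^(6.14/10) = 4.111, G_2 = 10^(−5.49/10) = 0.2825
Friis cascade:
  F = 2.148 + (4.111 − 1)/14.13 = 2.368
NF = 10 log₁₀(2.368) = 3.74 dB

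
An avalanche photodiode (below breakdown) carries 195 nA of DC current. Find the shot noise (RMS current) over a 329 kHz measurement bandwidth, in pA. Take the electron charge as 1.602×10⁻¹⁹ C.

I_n = √(2qI·B)
2qI·B = 2 × 1.602×10⁻¹⁹ × 1.95×10⁻⁷ × 3.29×10⁵ = 2.06×10⁻²⁰ A²
I_n = √(2.06×10⁻²⁰) = 1.43×10⁻¹⁰ A = 143 pA

143 pA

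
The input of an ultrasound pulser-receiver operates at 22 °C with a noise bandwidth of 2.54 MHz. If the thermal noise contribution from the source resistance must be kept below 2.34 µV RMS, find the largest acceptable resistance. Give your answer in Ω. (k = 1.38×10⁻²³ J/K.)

132 Ω

T = 22 °C + 273.15 = 295.15 K
Johnson–Nyquist: V_n = √(4kTRB) ⇒ R = V_n² / (4kTB)
4kTB = 4 × 1.38×10⁻²³ × 295.15 × 2.54×10⁶ = 4.14×10⁻¹⁴
R = (2.34×10⁻⁶)² / 4.14×10⁻¹⁴ = 1.32×10² Ω = 132 Ω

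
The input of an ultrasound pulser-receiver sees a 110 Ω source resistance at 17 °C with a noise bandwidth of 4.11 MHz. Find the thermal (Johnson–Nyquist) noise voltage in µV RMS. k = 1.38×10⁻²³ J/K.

2.69 µV

T = 17 °C + 273.15 = 290.15 K
V_n = √(4kTRB)
4kTRB = 4 × 1.38×10⁻²³ × 290.15 × 1.10×10² × 4.11×10⁶ = 7.24×10⁻¹² V²
V_n = √(7.24×10⁻¹²) = 2.69×10⁻⁶ V = 2.69 µV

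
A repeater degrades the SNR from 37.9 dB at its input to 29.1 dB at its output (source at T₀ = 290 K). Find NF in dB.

8.8 dB

NF (dB) = SNR_in(dB) − SNR_out(dB) when the source is at T₀
NF = 37.9 − 29.1 = 8.8 dB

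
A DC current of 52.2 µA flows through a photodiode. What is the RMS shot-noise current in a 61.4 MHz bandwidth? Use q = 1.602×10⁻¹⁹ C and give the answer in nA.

32.0 nA

I_n = √(2qI·B)
2qI·B = 2 × 1.602×10⁻¹⁹ × 5.22×10⁻⁵ × 6.14×10⁷ = 1.03×10⁻¹⁵ A²
I_n = √(1.03×10⁻¹⁵) = 3.20×10⁻⁸ A = 32.0 nA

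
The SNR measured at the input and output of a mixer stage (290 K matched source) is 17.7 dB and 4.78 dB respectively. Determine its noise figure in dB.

NF (dB) = SNR_in(dB) − SNR_out(dB) when the source is at T₀
NF = 17.7 − 4.78 = 12.92 dB

12.92 dB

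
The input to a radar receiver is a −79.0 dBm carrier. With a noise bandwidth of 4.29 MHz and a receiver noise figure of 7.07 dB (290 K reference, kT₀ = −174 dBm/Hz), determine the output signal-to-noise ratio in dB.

Noise floor: N = −174 + 10 log₁₀(B) + NF
10 log₁₀(4.29×10⁶) = 66.32 dB
N = −174 + 66.32 + 7.07 = −100.61 dBm
SNR = P_sig − N = −79.0 − (−100.61) = 21.61 dB → 21.6 dB

21.6 dB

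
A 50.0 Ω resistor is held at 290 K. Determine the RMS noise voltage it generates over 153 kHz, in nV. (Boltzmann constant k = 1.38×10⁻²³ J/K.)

V_n = √(4kTRB)
4kTRB = 4 × 1.38×10⁻²³ × 290 × 5.00×10¹ × 1.53×10⁵ = 1.22×10⁻¹³ V²
V_n = √(1.22×10⁻¹³) = 3.50×10⁻⁷ V = 350 nV

350 nV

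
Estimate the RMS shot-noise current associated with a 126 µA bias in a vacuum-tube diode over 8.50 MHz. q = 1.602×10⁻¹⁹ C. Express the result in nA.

I_n = √(2qI·B)
2qI·B = 2 × 1.602×10⁻¹⁹ × 1.26×10⁻⁴ × 8.50×10⁶ = 3.43×10⁻¹⁶ A²
I_n = √(3.43×10⁻¹⁶) = 1.85×10⁻⁸ A = 18.5 nA

18.5 nA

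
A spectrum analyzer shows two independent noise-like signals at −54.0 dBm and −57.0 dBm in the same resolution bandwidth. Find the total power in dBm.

Convert to linear, add, convert back:
P₁ = 3.98×10⁻⁹ W, P₂ = 2.00×10⁻⁹ W
P_tot = 5.98×10⁻⁹ W → 10 log₁₀(P_tot / 10⁻³) = −52.2 dBm

−52.2 dBm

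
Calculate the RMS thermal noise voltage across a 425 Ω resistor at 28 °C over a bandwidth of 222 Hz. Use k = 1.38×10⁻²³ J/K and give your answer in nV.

T = 28 °C + 273.15 = 301.15 K
V_n = √(4kTRB)
4kTRB = 4 × 1.38×10⁻²³ × 301.15 × 4.25×10² × 2.22×10² = 1.57×10⁻¹⁵ V²
V_n = √(1.57×10⁻¹⁵) = 3.96×10⁻⁸ V = 39.6 nV

39.6 nV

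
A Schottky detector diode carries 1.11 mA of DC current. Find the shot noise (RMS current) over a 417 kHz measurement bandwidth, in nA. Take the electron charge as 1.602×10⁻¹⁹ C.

12.2 nA

I_n = √(2qI·B)
2qI·B = 2 × 1.602×10⁻¹⁹ × 1.11×10⁻³ × 4.17×10⁵ = 1.48×10⁻¹⁶ A²
I_n = √(1.48×10⁻¹⁶) = 1.22×10⁻⁸ A = 12.2 nA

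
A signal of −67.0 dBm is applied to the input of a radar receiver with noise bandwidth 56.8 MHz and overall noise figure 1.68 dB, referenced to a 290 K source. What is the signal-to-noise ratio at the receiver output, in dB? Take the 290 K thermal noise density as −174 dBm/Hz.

Noise floor: N = −174 + 10 log₁₀(B) + NF
10 log₁₀(5.68×10⁷) = 77.54 dB
N = −174 + 77.54 + 1.68 = −94.78 dBm
SNR = P_sig − N = −67.0 − (−94.78) = 27.78 dB → 27.8 dB

27.8 dB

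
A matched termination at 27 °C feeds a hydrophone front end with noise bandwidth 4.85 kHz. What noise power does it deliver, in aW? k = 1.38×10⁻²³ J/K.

20.1 aW

T = 27 °C + 273.15 = 300.15 K
P_n = kTB = 1.38×10⁻²³ × 300.15 × 4.85×10³ = 2.01×10⁻¹⁷ W = 20.1 aW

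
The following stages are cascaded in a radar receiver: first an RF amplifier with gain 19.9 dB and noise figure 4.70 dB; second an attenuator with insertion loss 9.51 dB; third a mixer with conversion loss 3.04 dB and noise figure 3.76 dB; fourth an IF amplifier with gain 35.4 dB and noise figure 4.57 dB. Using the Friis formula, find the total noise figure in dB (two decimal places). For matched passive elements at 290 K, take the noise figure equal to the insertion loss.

Convert to linear (a loss of L dB is a gain of −L dB): F_i = 10^(NF_i/10), G_i = 10^(G_i,dB/10)
  Stage 1: F_1 = 10^(4.70/10) = 2.951, G_1 = 10^(19.9/10) = 97.72
  Stage 2: F_2 = 10^(9.51/10) = 8.933, G_2 = 10^(−9.51/10) = 0.1119
  Stage 3: F_3 = 10^(3.76/10) = 2.377, G_3 = 10^(−3.04/10) = 0.4966
  Stage 4: F_4 = 10^(4.57/10) = 2.864, G_4 = 10^(35.4/10) = 3467
Friis cascade:
  F = 2.951 + (8.933 − 1)/97.72 + (2.377 − 1)/10.94 + (2.864 − 1)/5.433 = 3.501
NF = 10 log₁₀(3.501) = 5.44 dB

5.44 dB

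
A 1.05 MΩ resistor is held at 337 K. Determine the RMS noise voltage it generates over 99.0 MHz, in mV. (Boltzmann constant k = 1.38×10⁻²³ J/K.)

1.39 mV

V_n = √(4kTRB)
4kTRB = 4 × 1.38×10⁻²³ × 337 × 1.05×10⁶ × 9.90×10⁷ = 1.93×10⁻⁶ V²
V_n = √(1.93×10⁻⁶) = 1.39×10⁻³ V = 1.39 mV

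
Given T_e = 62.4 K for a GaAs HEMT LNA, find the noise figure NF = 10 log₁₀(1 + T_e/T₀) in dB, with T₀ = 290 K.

F = 1 + T_e/T₀ = 1 + 62.4/290 = 1.21517
NF = 10 log₁₀(1.21517) = 0.846 dB

0.846 dB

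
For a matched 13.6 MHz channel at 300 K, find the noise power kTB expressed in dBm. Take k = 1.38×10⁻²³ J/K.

−102.5 dBm

P_n = kTB = 1.38×10⁻²³ × 300 × 1.36×10⁷ = 5.63×10⁻¹⁴ W
In dBm: 10 log₁₀(5.63×10⁻¹⁴ / 10⁻³) = −102.5 dBm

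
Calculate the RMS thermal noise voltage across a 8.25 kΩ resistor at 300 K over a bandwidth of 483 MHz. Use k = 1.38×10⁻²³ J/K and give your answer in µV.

257 µV

V_n = √(4kTRB)
4kTRB = 4 × 1.38×10⁻²³ × 300 × 8.25×10³ × 4.83×10⁸ = 6.60×10⁻⁸ V²
V_n = √(6.60×10⁻⁸) = 2.57×10⁻⁴ V = 257 µV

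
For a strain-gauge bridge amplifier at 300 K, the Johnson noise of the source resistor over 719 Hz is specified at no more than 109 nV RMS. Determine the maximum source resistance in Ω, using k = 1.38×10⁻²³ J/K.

998 Ω

Johnson–Nyquist: V_n = √(4kTRB) ⇒ R = V_n² / (4kTB)
4kTB = 4 × 1.38×10⁻²³ × 300 × 7.19×10² = 1.19×10⁻¹⁷
R = (1.09×10⁻⁷)² / 1.19×10⁻¹⁷ = 9.98×10² Ω = 998 Ω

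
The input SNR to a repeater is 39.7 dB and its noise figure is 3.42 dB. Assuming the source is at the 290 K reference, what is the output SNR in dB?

36.28 dB

By definition F = SNR_in/SNR_out, so in dB: SNR_out = SNR_in − NF
SNR_out = 39.7 − 3.42 = 36.28 dB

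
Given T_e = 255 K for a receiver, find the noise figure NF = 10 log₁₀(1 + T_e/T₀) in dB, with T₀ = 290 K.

F = 1 + T_e/T₀ = 1 + 255/290 = 1.87931
NF = 10 log₁₀(1.87931) = 2.74 dB

2.74 dB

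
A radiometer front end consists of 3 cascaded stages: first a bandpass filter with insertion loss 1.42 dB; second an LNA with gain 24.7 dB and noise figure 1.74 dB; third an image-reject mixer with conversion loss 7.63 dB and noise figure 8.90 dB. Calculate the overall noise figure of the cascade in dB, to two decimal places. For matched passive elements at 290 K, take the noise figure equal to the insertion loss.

Convert to linear (a loss of L dB is a gain of −L dB): F_i = 10^(NF_i/10), G_i = 10^(G_i,dB/10)
  Stage 1: F_1 = 10^(1.42/10) = 1.387, G_1 = 10^(−1.42/10) = 0.7211
  Stage 2: F_2 = 10^(1.74/10) = 1.493, G_2 = 10^(24.7/10) = 295.1
  Stage 3: F_3 = 10^(8.90/10) = 7.762, G_3 = 10^(−7.63/10) = 0.1726
Friis cascade:
  F = 1.387 + (1.493 − 1)/0.7211 + (7.762 − 1)/212.8 = 2.102
NF = 10 log₁₀(2.102) = 3.23 dB

3.23 dB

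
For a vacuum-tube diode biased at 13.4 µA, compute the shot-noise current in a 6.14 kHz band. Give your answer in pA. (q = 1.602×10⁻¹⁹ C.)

162 pA

I_n = √(2qI·B)
2qI·B = 2 × 1.602×10⁻¹⁹ × 1.34×10⁻⁵ × 6.14×10³ = 2.64×10⁻²⁰ A²
I_n = √(2.64×10⁻²⁰) = 1.62×10⁻¹⁰ A = 162 pA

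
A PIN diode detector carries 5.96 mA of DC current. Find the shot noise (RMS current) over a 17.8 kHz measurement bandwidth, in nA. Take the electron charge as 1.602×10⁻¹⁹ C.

5.83 nA

I_n = √(2qI·B)
2qI·B = 2 × 1.602×10⁻¹⁹ × 5.96×10⁻³ × 1.78×10⁴ = 3.40×10⁻¹⁷ A²
I_n = √(3.40×10⁻¹⁷) = 5.83×10⁻⁹ A = 5.83 nA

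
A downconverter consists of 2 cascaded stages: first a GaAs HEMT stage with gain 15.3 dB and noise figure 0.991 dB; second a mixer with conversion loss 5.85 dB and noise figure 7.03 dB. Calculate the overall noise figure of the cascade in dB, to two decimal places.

Convert to linear (a loss of L dB is a gain of −L dB): F_i = 10^(NF_i/10), G_i = 10^(G_i,dB/10)
  Stage 1: F_1 = 10^(0.991/10) = 1.256, G_1 = 10^(15.3/10) = 33.88
  Stage 2: F_2 = 10^(7.03/10) = 5.047, G_2 = 10^(−5.85/10) = 0.2600
Friis cascade:
  F = 1.256 + (5.047 − 1)/33.88 = 1.376
NF = 10 log₁₀(1.376) = 1.39 dB

1.39 dB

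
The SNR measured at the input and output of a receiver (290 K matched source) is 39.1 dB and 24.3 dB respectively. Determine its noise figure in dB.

NF (dB) = SNR_in(dB) − SNR_out(dB) when the source is at T₀
NF = 39.1 − 24.3 = 14.8 dB

14.8 dB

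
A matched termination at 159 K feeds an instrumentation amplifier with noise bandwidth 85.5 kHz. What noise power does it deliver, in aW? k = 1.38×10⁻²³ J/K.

188 aW

P_n = kTB = 1.38×10⁻²³ × 159 × 8.55×10⁴ = 1.88×10⁻¹⁶ W = 188 aW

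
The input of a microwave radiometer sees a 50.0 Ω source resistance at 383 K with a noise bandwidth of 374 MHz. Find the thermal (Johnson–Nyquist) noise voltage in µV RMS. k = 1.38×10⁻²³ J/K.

V_n = √(4kTRB)
4kTRB = 4 × 1.38×10⁻²³ × 383 × 5.00×10¹ × 3.74×10⁸ = 3.95×10⁻¹⁰ V²
V_n = √(3.95×10⁻¹⁰) = 1.99×10⁻⁵ V = 19.9 µV

19.9 µV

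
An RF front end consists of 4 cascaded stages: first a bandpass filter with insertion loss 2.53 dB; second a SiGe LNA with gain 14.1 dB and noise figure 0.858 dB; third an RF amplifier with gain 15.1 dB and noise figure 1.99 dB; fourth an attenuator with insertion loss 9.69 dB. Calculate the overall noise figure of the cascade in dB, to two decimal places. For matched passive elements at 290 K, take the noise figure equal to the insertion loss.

3.50 dB

Convert to linear (a loss of L dB is a gain of −L dB): F_i = 10^(NF_i/10), G_i = 10^(G_i,dB/10)
  Stage 1: F_1 = 10^(2.53/10) = 1.791, G_1 = 10^(−2.53/10) = 0.5585
  Stage 2: F_2 = 10^(0.858/10) = 1.218, G_2 = 10^(14.1/10) = 25.70
  Stage 3: F_3 = 10^(1.99/10) = 1.581, G_3 = 10^(15.1/10) = 32.36
  Stage 4: F_4 = 10^(9.69/10) = 9.311, G_4 = 10^(−9.69/10) = 0.1074
Friis cascade:
  F = 1.791 + (1.218 − 1)/0.5585 + (1.581 − 1)/14.35 + (9.311 − 1)/464.5 = 2.240
NF = 10 log₁₀(2.240) = 3.50 dB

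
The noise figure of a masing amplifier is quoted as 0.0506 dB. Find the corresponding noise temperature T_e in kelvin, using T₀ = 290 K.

3.40 K

F = 10^(0.0506/10) = 1.01172
T_e = (F − 1)·T₀ = (1.01172 − 1) × 290 = 3.40 K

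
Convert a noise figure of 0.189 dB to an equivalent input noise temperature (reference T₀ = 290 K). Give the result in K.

F = 10^(0.189/10) = 1.04448
T_e = (F − 1)·T₀ = (1.04448 − 1) × 290 = 12.9 K

12.9 K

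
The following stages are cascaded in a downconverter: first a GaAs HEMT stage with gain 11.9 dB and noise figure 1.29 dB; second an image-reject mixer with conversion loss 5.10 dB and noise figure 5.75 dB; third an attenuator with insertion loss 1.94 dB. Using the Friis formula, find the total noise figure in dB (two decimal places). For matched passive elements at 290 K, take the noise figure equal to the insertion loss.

Convert to linear (a loss of L dB is a gain of −L dB): F_i = 10^(NF_i/10), G_i = 10^(G_i,dB/10)
  Stage 1: F_1 = 10^(1.29/10) = 1.346, G_1 = 10^(11.9/10) = 15.49
  Stage 2: F_2 = 10^(5.75/10) = 3.758, G_2 = 10^(−5.10/10) = 0.3090
  Stage 3: F_3 = 10^(1.94/10) = 1.563, G_3 = 10^(−1.94/10) = 0.6397
Friis cascade:
  F = 1.346 + (3.758 − 1)/15.49 + (1.563 − 1)/4.786 = 1.642
NF = 10 log₁₀(1.642) = 2.15 dB

2.15 dB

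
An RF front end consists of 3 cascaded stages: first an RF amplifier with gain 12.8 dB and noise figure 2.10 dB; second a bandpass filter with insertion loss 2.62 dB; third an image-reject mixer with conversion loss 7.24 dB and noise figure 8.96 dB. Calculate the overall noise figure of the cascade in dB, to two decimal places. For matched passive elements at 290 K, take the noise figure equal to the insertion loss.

Convert to linear (a loss of L dB is a gain of −L dB): F_i = 10^(NF_i/10), G_i = 10^(G_i,dB/10)
  Stage 1: F_1 = 10^(2.10/10) = 1.622, G_1 = 10^(12.8/10) = 19.05
  Stage 2: F_2 = 10^(2.62/10) = 1.828, G_2 = 10^(−2.62/10) = 0.5470
  Stage 3: F_3 = 10^(8.96/10) = 7.870, G_3 = 10^(−7.24/10) = 0.1888
Friis cascade:
  F = 1.622 + (1.828 − 1)/19.05 + (7.870 − 1)/10.42 = 2.324
NF = 10 log₁₀(2.324) = 3.66 dB

3.66 dB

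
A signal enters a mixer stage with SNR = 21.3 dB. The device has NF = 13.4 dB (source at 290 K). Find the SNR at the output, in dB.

7.9 dB

By definition F = SNR_in/SNR_out, so in dB: SNR_out = SNR_in − NF
SNR_out = 21.3 − 13.4 = 7.9 dB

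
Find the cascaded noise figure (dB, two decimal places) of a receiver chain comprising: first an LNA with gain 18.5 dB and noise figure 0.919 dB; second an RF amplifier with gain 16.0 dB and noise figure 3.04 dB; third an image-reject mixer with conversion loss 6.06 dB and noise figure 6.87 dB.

0.97 dB

Convert to linear (a loss of L dB is a gain of −L dB): F_i = 10^(NF_i/10), G_i = 10^(G_i,dB/10)
  Stage 1: F_1 = 10^(0.919/10) = 1.236, G_1 = 10^(18.5/10) = 70.79
  Stage 2: F_2 = 10^(3.04/10) = 2.014, G_2 = 10^(16.0/10) = 39.81
  Stage 3: F_3 = 10^(6.87/10) = 4.864, G_3 = 10^(−6.06/10) = 0.2477
Friis cascade:
  F = 1.236 + (2.014 − 1)/70.79 + (4.864 − 1)/2818 = 1.251
NF = 10 log₁₀(1.251) = 0.97 dB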